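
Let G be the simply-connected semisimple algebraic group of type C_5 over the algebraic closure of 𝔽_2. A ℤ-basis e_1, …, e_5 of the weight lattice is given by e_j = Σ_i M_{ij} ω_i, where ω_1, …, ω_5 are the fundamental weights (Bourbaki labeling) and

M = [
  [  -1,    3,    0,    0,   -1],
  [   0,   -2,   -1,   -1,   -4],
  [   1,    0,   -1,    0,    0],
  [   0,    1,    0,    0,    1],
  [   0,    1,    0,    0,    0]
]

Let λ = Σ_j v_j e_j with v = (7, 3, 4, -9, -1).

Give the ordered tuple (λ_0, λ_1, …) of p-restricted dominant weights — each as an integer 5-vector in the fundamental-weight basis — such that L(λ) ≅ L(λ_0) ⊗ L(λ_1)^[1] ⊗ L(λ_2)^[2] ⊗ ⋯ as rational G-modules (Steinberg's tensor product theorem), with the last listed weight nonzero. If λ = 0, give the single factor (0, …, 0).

Change of basis e → ω: c = M·v where v = (7, 3, 4, -9, -1):
  c_1 = (-1)·(7) + 3·3 + 0·4 + (0)·(-9) + (-1)·(-1) = 3
  c_2 = 0·7 + (-2)·(3) + (-1)·(4) + (-1)·(-9) + (-4)·(-1) = 3
  c_3 = 1·7 + 0·3 + (-1)·(4) + (0)·(-9) + (0)·(-1) = 3
  c_4 = 0·7 + 1·3 + 0·4 + (0)·(-9) + (1)·(-1) = 2
  c_5 = 0·7 + 1·3 + 0·4 + (0)·(-9) + (0)·(-1) = 3
Expand coordinatewise in base 2:
  c_1 = 3 = 1·2^0 + 1·2^1
  c_2 = 3 = 1·2^0 + 1·2^1
  c_3 = 3 = 1·2^0 + 1·2^1
  c_4 = 2 = 0·2^0 + 1·2^1
  c_5 = 3 = 1·2^0 + 1·2^1
λ_0 = (1, 1, 1, 0, 1)
λ_1 = (1, 1, 1, 1, 1)

((1, 1, 1, 0, 1), (1, 1, 1, 1, 1))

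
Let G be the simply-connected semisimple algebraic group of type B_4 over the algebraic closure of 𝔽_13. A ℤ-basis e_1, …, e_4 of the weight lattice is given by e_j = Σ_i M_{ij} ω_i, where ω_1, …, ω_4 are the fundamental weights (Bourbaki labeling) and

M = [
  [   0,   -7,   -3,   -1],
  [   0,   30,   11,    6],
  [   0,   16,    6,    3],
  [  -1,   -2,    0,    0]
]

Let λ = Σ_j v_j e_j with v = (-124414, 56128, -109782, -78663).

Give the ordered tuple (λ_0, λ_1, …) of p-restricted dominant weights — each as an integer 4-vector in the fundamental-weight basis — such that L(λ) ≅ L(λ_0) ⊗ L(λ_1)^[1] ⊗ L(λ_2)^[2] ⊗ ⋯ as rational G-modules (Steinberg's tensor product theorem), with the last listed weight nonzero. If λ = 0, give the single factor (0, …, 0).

((7, 9, 0, 3), (5, 2, 12, 12), (11, 12, 6, 6), (6, 1, 1, 5))

Converting to the ω-basis (c_i = row i of M dotted with v = (-124414, 56128, -109782, -78663)):
  c_1 = (0)·(-124414) + (-7)·(56128) + (-3)·(-109782) + (-1)·(-78663) = 15113
  c_2 = (0)·(-124414) + (30)·(56128) + (11)·(-109782) + (6)·(-78663) = 4260
  c_3 = (0)·(-124414) + (16)·(56128) + (6)·(-109782) + (3)·(-78663) = 3367
  c_4 = (-1)·(-124414) + (-2)·(56128) + (0)·(-109782) + (0)·(-78663) = 12158
Base-13 expansion of each c_i:
  c_1 = 15113 = 7·13^0 + 5·13^1 + 11·13^2 + 6·13^3
  c_2 = 4260 = 9·13^0 + 2·13^1 + 12·13^2 + 1·13^3
  c_3 = 3367 = 0·13^0 + 12·13^1 + 6·13^2 + 1·13^3
  c_4 = 12158 = 3·13^0 + 12·13^1 + 6·13^2 + 5·13^3
Factor λ_0 = (7, 9, 0, 3)
Factor λ_1 = (5, 2, 12, 12)
Factor λ_2 = (11, 12, 6, 6)
Factor λ_3 = (6, 1, 1, 5)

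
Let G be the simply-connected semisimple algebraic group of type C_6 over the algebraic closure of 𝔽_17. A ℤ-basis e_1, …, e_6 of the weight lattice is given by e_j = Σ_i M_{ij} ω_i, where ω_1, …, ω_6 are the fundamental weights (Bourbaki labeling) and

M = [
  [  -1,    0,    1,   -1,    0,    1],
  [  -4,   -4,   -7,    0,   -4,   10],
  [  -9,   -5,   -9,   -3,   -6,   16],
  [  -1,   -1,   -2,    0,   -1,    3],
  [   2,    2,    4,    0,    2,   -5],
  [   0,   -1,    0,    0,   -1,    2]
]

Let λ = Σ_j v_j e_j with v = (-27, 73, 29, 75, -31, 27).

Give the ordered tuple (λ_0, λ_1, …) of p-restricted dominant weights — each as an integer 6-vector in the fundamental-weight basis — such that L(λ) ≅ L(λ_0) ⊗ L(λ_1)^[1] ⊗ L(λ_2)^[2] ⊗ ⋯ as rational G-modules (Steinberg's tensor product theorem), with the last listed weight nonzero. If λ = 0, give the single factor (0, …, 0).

Change of basis e → ω: c = M·v where v = (-27, 73, 29, 75, -31, 27):
  c_1 = -1*-27 + 0*73 + 1*29 + -1*75 + 0*-31 + 1*27 = 8
  c_2 = -4*-27 + -4*73 + -7*29 + 0*75 + -4*-31 + 10*27 = 7
  c_3 = -9*-27 + -5*73 + -9*29 + -3*75 + -6*-31 + 16*27 = 10
  c_4 = -1*-27 + -1*73 + -2*29 + 0*75 + -1*-31 + 3*27 = 8
  c_5 = 2*-27 + 2*73 + 4*29 + 0*75 + 2*-31 + -5*27 = 11
  c_6 = 0*-27 + -1*73 + 0*29 + 0*75 + -1*-31 + 2*27 = 12
Base-17 expansion of each c_i:
  c_1 = 8 = 8·17^0
  c_2 = 7 = 7·17^0
  c_3 = 10 = 10·17^0
  c_4 = 8 = 8·17^0
  c_5 = 11 = 11·17^0
  c_6 = 12 = 12·17^0
Factor λ_0 = (8, 7, 10, 8, 11, 12)

((8, 7, 10, 8, 11, 12),)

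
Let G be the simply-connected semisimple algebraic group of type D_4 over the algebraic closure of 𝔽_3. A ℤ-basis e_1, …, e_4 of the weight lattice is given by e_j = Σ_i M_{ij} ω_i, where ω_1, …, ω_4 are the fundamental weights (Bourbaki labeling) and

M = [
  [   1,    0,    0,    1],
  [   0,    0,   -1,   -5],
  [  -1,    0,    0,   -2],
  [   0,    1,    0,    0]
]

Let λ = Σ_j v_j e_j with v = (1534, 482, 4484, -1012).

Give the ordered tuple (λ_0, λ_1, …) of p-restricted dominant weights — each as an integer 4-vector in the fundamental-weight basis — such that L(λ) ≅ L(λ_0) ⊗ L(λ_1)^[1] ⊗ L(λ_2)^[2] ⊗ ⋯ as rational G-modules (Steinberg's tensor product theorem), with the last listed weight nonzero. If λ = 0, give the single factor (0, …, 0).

ω-coordinates c = M·v, v = (1534, 482, 4484, -1012):
  c_1 = (1)·(1534) + (0)·(482) + (0)·(4484) + (1)·(-1012) = 522
  c_2 = (0)·(1534) + (0)·(482) + (-1)·(4484) + (-5)·(-1012) = 576
  c_3 = (-1)·(1534) + (0)·(482) + (0)·(4484) + (-2)·(-1012) = 490
  c_4 = (0)·(1534) + (1)·(482) + (0)·(4484) + (0)·(-1012) = 482
Expand coordinatewise in base 3:
  c_1 = 522 = 0·3^0 + 0·3^1 + 1·3^2 + 1·3^3 + 0·3^4 + 2·3^5
  c_2 = 576 = 0·3^0 + 0·3^1 + 1·3^2 + 0·3^3 + 1·3^4 + 2·3^5
  c_3 = 490 = 1·3^0 + 1·3^1 + 0·3^2 + 0·3^3 + 0·3^4 + 2·3^5
  c_4 = 482 = 2·3^0 + 1·3^1 + 2·3^2 + 2·3^3 + 2·3^4 + 1·3^5
Factor λ_0 = (0, 0, 1, 2)
Factor λ_1 = (0, 0, 1, 1)
Factor λ_2 = (1, 1, 0, 2)
Factor λ_3 = (1, 0, 0, 2)
Factor λ_4 = (0, 1, 0, 2)
Factor λ_5 = (2, 2, 2, 1)

((0, 0, 1, 2), (0, 0, 1, 1), (1, 1, 0, 2), (1, 0, 0, 2), (0, 1, 0, 2), (2, 2, 2, 1))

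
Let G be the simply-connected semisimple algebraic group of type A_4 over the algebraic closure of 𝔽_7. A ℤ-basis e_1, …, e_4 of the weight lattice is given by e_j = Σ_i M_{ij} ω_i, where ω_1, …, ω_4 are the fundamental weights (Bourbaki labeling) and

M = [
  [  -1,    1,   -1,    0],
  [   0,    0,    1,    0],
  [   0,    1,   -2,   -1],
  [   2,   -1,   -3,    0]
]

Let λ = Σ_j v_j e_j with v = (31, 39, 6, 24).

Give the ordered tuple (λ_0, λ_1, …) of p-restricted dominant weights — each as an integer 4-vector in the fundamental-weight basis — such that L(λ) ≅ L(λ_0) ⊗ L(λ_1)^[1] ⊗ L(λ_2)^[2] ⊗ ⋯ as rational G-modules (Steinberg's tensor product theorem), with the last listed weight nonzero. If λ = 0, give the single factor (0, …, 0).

Change of basis e → ω: c = M·v where v = (31, 39, 6, 24):
  c_1 = (-1)·(31) + 1·39 + (-1)·(6) + 0·24 = 2
  c_2 = 0·31 + 0·39 + 1·6 + 0·24 = 6
  c_3 = 0·31 + 1·39 + (-2)·(6) + (-1)·(24) = 3
  c_4 = 2·31 + (-1)·(39) + (-3)·(6) + 0·24 = 5
Base-7 expansion of each c_i:
  c_1 = 2 = 2·7^0
  c_2 = 6 = 6·7^0
  c_3 = 3 = 3·7^0
  c_4 = 5 = 5·7^0
λ_0 = (2, 6, 3, 5)

((2, 6, 3, 5),)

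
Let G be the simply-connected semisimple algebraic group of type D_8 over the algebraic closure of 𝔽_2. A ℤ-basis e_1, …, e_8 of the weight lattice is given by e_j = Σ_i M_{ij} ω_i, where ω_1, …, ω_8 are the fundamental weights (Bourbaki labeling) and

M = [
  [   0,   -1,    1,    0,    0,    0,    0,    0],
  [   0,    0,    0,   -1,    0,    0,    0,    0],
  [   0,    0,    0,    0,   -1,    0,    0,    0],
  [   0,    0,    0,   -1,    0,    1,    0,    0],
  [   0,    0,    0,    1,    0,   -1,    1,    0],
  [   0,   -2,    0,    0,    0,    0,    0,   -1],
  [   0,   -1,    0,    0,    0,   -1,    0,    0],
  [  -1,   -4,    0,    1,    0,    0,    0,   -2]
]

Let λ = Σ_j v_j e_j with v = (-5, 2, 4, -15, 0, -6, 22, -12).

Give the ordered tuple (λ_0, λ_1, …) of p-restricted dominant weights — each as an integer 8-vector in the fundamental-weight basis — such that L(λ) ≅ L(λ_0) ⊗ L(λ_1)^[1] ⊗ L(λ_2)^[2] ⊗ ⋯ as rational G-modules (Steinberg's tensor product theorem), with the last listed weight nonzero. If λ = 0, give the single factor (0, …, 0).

((0, 1, 0, 1, 1, 0, 0, 0), (1, 1, 0, 0, 0, 0, 0, 1), (0, 1, 0, 0, 1, 0, 1, 1), (0, 1, 0, 1, 1, 1, 0, 0))

ω-coordinates c = M·v, v = (-5, 2, 4, -15, 0, -6, 22, -12):
  c_1 = 0*-5 + -1*2 + 1*4 + 0*-15 + 0*0 + 0*-6 + 0*22 + 0*-12 = 2
  c_2 = 0*-5 + 0*2 + 0*4 + -1*-15 + 0*0 + 0*-6 + 0*22 + 0*-12 = 15
  c_3 = 0*-5 + 0*2 + 0*4 + 0*-15 + -1*0 + 0*-6 + 0*22 + 0*-12 = 0
  c_4 = 0*-5 + 0*2 + 0*4 + -1*-15 + 0*0 + 1*-6 + 0*22 + 0*-12 = 9
  c_5 = 0*-5 + 0*2 + 0*4 + 1*-15 + 0*0 + -1*-6 + 1*22 + 0*-12 = 13
  c_6 = 0*-5 + -2*2 + 0*4 + 0*-15 + 0*0 + 0*-6 + 0*22 + -1*-12 = 8
  c_7 = 0*-5 + -1*2 + 0*4 + 0*-15 + 0*0 + -1*-6 + 0*22 + 0*-12 = 4
  c_8 = -1*-5 + -4*2 + 0*4 + 1*-15 + 0*0 + 0*-6 + 0*22 + -2*-12 = 6
Expand coordinatewise in base 2:
  c_1 = 2 = 0·2^0 + 1·2^1
  c_2 = 15 = 1·2^0 + 1·2^1 + 1·2^2 + 1·2^3
  c_3 = 0
  c_4 = 9 = 1·2^0 + 0·2^1 + 0·2^2 + 1·2^3
  c_5 = 13 = 1·2^0 + 0·2^1 + 1·2^2 + 1·2^3
  c_6 = 8 = 0·2^0 + 0·2^1 + 0·2^2 + 1·2^3
  c_7 = 4 = 0·2^0 + 0·2^1 + 1·2^2
  c_8 = 6 = 0·2^0 + 1·2^1 + 1·2^2
Factor λ_0 = (0, 1, 0, 1, 1, 0, 0, 0)
Factor λ_1 = (1, 1, 0, 0, 0, 0, 0, 1)
Factor λ_2 = (0, 1, 0, 0, 1, 0, 1, 1)
Factor λ_3 = (0, 1, 0, 1, 1, 1, 0, 0)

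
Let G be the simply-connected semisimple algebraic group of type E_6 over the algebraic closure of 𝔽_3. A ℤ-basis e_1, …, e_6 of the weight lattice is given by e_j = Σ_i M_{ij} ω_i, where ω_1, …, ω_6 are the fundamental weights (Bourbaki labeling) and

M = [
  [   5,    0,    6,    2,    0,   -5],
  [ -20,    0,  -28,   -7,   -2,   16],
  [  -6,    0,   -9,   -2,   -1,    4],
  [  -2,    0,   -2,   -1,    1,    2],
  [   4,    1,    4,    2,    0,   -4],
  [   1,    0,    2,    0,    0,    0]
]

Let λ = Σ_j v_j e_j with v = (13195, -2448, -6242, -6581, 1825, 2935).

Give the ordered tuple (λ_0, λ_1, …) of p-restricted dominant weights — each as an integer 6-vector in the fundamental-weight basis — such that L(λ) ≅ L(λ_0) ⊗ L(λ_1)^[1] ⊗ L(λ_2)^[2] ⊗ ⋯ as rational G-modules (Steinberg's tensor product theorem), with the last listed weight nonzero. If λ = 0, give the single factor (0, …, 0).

Compute c_i = Σ_j M_{ij} v_j with v = (13195, -2448, -6242, -6581, 1825, 2935):
  c_1 = (5)·(13195) + (0)·(-2448) + (6)·(-6242) + (2)·(-6581) + (0)·(1825) + (-5)·(2935) = 686
  c_2 = (-20)·(13195) + (0)·(-2448) + (-28)·(-6242) + (-7)·(-6581) + (-2)·(1825) + (16)·(2935) = 253
  c_3 = (-6)·(13195) + (0)·(-2448) + (-9)·(-6242) + (-2)·(-6581) + (-1)·(1825) + (4)·(2935) = 85
  c_4 = (-2)·(13195) + (0)·(-2448) + (-2)·(-6242) + (-1)·(-6581) + (1)·(1825) + (2)·(2935) = 370
  c_5 = (4)·(13195) + (1)·(-2448) + (4)·(-6242) + (2)·(-6581) + (0)·(1825) + (-4)·(2935) = 462
  c_6 = (1)·(13195) + (0)·(-2448) + (2)·(-6242) + (0)·(-6581) + (0)·(1825) + (0)·(2935) = 711
Writing each c_i in base p = 3:
  c_1 = 686 = 2·3^0 + 0·3^1 + 1·3^2 + 1·3^3 + 2·3^4 + 2·3^5
  c_2 = 253 = 1·3^0 + 0·3^1 + 1·3^2 + 0·3^3 + 0·3^4 + 1·3^5
  c_3 = 85 = 1·3^0 + 1·3^1 + 0·3^2 + 0·3^3 + 1·3^4
  c_4 = 370 = 1·3^0 + 0·3^1 + 2·3^2 + 1·3^3 + 1·3^4 + 1·3^5
  c_5 = 462 = 0·3^0 + 1·3^1 + 0·3^2 + 2·3^3 + 2·3^4 + 1·3^5
  c_6 = 711 = 0·3^0 + 0·3^1 + 1·3^2 + 2·3^3 + 2·3^4 + 2·3^5
p-restricted factor λ_0 = (2, 1, 1, 1, 0, 0)
p-restricted factor λ_1 = (0, 0, 1, 0, 1, 0)
p-restricted factor λ_2 = (1, 1, 0, 2, 0, 1)
p-restricted factor λ_3 = (1, 0, 0, 1, 2, 2)
p-restricted factor λ_4 = (2, 0, 1, 1, 2, 2)
p-restricted factor λ_5 = (2, 1, 0, 1, 1, 2)

((2, 1, 1, 1, 0, 0), (0, 0, 1, 0, 1, 0), (1, 1, 0, 2, 0, 1), (1, 0, 0, 1, 2, 2), (2, 0, 1, 1, 2, 2), (2, 1, 0, 1, 1, 2))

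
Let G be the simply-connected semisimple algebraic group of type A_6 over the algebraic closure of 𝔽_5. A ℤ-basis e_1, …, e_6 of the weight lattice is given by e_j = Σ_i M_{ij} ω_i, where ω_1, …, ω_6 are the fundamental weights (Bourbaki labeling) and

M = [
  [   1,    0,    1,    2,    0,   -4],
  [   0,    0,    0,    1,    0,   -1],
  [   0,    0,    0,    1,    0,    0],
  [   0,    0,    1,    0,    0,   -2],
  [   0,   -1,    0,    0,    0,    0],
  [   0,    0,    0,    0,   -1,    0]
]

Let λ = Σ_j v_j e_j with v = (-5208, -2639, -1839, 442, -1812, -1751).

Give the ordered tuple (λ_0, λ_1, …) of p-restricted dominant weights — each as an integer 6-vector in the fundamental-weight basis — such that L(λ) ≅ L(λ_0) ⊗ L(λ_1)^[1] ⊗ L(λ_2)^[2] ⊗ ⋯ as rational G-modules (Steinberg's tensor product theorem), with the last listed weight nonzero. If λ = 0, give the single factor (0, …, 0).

In the fundamental-weight basis, λ has coordinates c = M·v (v = (-5208, -2639, -1839, 442, -1812, -1751)):
  c_1 = (1)·(-5208) + (0)·(-2639) + (1)·(-1839) + 2·442 + (0)·(-1812) + (-4)·(-1751) = 841
  c_2 = (0)·(-5208) + (0)·(-2639) + (0)·(-1839) + 1·442 + (0)·(-1812) + (-1)·(-1751) = 2193
  c_3 = (0)·(-5208) + (0)·(-2639) + (0)·(-1839) + 1·442 + (0)·(-1812) + (0)·(-1751) = 442
  c_4 = (0)·(-5208) + (0)·(-2639) + (1)·(-1839) + 0·442 + (0)·(-1812) + (-2)·(-1751) = 1663
  c_5 = (0)·(-5208) + (-1)·(-2639) + (0)·(-1839) + 0·442 + (0)·(-1812) + (0)·(-1751) = 2639
  c_6 = (0)·(-5208) + (0)·(-2639) + (0)·(-1839) + 0·442 + (-1)·(-1812) + (0)·(-1751) = 1812
p = 5; digits c_i = Σ_j d_{ij}·5^j, 0 ≤ d_{ij} < 5:
  c_1 = 841 = 1·5^0 + 3·5^1 + 3·5^2 + 1·5^3 + 1·5^4
  c_2 = 2193 = 3·5^0 + 3·5^1 + 2·5^2 + 2·5^3 + 3·5^4
  c_3 = 442 = 2·5^0 + 3·5^1 + 2·5^2 + 3·5^3
  c_4 = 1663 = 3·5^0 + 2·5^1 + 1·5^2 + 3·5^3 + 2·5^4
  c_5 = 2639 = 4·5^0 + 2·5^1 + 0·5^2 + 1·5^3 + 4·5^4
  c_6 = 1812 = 2·5^0 + 2·5^1 + 2·5^2 + 4·5^3 + 2·5^4
λ_0 = (1, 3, 2, 3, 4, 2)
λ_1 = (3, 3, 3, 2, 2, 2)
λ_2 = (3, 2, 2, 1, 0, 2)
λ_3 = (1, 2, 3, 3, 1, 4)
λ_4 = (1, 3, 0, 2, 4, 2)

((1, 3, 2, 3, 4, 2), (3, 3, 3, 2, 2, 2), (3, 2, 2, 1, 0, 2), (1, 2, 3, 3, 1, 4), (1, 3, 0, 2, 4, 2))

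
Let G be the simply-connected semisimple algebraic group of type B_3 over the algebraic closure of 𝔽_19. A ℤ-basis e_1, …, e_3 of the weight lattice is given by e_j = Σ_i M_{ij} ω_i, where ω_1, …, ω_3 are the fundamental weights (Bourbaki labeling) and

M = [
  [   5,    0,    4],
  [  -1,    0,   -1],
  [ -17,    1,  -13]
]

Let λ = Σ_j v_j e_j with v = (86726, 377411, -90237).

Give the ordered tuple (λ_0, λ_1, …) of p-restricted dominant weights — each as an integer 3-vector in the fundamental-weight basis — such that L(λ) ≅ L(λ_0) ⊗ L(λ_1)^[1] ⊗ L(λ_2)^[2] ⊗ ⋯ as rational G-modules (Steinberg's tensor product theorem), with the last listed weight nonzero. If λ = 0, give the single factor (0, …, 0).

Change of basis e → ω: c = M·v where v = (86726, 377411, -90237):
  c_1 = (5)·(86726) + (0)·(377411) + (4)·(-90237) = 72682
  c_2 = (-1)·(86726) + (0)·(377411) + (-1)·(-90237) = 3511
  c_3 = (-17)·(86726) + (1)·(377411) + (-13)·(-90237) = 76150
Writing each c_i in base p = 19:
  c_1 = 72682 = 7·19^0 + 6·19^1 + 11·19^2 + 10·19^3
  c_2 = 3511 = 15·19^0 + 13·19^1 + 9·19^2
  c_3 = 76150 = 17·19^0 + 17·19^1 + 1·19^2 + 11·19^3
Factor λ_0 = (7, 15, 17)
Factor λ_1 = (6, 13, 17)
Factor λ_2 = (11, 9, 1)
Factor λ_3 = (10, 0, 11)

((7, 15, 17), (6, 13, 17), (11, 9, 1), (10, 0, 11))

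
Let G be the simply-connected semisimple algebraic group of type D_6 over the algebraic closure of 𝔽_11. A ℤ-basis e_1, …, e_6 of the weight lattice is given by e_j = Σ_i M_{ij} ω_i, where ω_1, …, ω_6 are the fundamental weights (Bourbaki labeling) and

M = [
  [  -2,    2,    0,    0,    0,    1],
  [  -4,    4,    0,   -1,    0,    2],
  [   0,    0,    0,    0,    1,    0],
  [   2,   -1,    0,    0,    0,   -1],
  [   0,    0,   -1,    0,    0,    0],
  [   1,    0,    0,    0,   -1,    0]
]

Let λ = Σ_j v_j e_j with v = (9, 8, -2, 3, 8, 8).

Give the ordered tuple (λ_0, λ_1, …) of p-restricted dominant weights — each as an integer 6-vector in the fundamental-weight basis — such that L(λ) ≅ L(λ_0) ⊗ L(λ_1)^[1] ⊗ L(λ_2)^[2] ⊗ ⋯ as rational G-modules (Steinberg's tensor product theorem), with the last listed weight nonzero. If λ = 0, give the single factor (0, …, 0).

((6, 9, 8, 2, 2, 1),)

In the fundamental-weight basis, λ has coordinates c = M·v (v = (9, 8, -2, 3, 8, 8)):
  c_1 = (-2)·(9) + 2·8 + (0)·(-2) + 0·3 + 0·8 + 1·8 = 6
  c_2 = (-4)·(9) + 4·8 + (0)·(-2) + (-1)·(3) + 0·8 + 2·8 = 9
  c_3 = 0·9 + 0·8 + (0)·(-2) + 0·3 + 1·8 + 0·8 = 8
  c_4 = 2·9 + (-1)·(8) + (0)·(-2) + 0·3 + 0·8 + (-1)·(8) = 2
  c_5 = 0·9 + 0·8 + (-1)·(-2) + 0·3 + 0·8 + 0·8 = 2
  c_6 = 1·9 + 0·8 + (0)·(-2) + 0·3 + (-1)·(8) + 0·8 = 1
Writing each c_i in base p = 11:
  c_1 = 6 = 6·11^0
  c_2 = 9 = 9·11^0
  c_3 = 8 = 8·11^0
  c_4 = 2 = 2·11^0
  c_5 = 2 = 2·11^0
  c_6 = 1 = 1·11^0
p-restricted factor λ_0 = (6, 9, 8, 2, 2, 1)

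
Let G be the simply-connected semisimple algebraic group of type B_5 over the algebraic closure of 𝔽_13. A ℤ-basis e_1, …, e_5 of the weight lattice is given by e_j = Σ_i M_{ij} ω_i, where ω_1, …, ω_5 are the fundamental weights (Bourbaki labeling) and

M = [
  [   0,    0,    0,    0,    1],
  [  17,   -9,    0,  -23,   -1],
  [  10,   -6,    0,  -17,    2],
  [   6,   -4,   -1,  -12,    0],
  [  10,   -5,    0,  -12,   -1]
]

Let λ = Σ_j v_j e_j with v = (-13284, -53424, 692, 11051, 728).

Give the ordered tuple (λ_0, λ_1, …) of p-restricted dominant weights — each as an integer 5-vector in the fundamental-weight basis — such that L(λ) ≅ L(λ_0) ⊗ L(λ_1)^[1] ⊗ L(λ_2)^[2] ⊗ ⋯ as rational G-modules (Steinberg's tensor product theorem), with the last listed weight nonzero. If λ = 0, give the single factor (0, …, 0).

In the fundamental-weight basis, λ has coordinates c = M·v (v = (-13284, -53424, 692, 11051, 728)):
  c_1 = (0)·(-13284) + (0)·(-53424) + 0·692 + 0·11051 + 1·728 = 728
  c_2 = (17)·(-13284) + (-9)·(-53424) + 0·692 + (-23)·(11051) + (-1)·(728) = 87
  c_3 = (10)·(-13284) + (-6)·(-53424) + 0·692 + (-17)·(11051) + 2·728 = 1293
  c_4 = (6)·(-13284) + (-4)·(-53424) + (-1)·(692) + (-12)·(11051) + 0·728 = 688
  c_5 = (10)·(-13284) + (-5)·(-53424) + 0·692 + (-12)·(11051) + (-1)·(728) = 940
Expand coordinatewise in base 13:
  c_1 = 728 = 0·13^0 + 4·13^1 + 4·13^2
  c_2 = 87 = 9·13^0 + 6·13^1
  c_3 = 1293 = 6·13^0 + 8·13^1 + 7·13^2
  c_4 = 688 = 12·13^0 + 0·13^1 + 4·13^2
  c_5 = 940 = 4·13^0 + 7·13^1 + 5·13^2
Factor λ_0 = (0, 9, 6, 12, 4)
Factor λ_1 = (4, 6, 8, 0, 7)
Factor λ_2 = (4, 0, 7, 4, 5)

((0, 9, 6, 12, 4), (4, 6, 8, 0, 7), (4, 0, 7, 4, 5))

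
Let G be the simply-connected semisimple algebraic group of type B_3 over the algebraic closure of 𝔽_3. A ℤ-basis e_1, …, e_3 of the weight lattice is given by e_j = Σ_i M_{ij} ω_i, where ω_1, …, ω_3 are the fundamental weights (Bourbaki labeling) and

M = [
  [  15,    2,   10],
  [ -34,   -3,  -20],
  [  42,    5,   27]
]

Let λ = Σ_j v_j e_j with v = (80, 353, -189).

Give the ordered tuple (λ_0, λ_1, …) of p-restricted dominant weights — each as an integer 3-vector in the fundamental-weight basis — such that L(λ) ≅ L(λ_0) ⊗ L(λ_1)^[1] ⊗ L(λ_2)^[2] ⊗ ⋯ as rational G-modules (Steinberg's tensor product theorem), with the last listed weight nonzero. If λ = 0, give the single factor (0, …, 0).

((1, 1, 1), (2, 0, 1), (1, 0, 2))

ω-coordinates c = M·v, v = (80, 353, -189):
  c_1 = 15*80 + 2*353 + 10*-189 = 16
  c_2 = -34*80 + -3*353 + -20*-189 = 1
  c_3 = 42*80 + 5*353 + 27*-189 = 22
p = 3; digits c_i = Σ_j d_{ij}·3^j, 0 ≤ d_{ij} < 3:
  c_1 = 16 = 1·3^0 + 2·3^1 + 1·3^2
  c_2 = 1 = 1·3^0
  c_3 = 22 = 1·3^0 + 1·3^1 + 2·3^2
λ_0 = (1, 1, 1)
λ_1 = (2, 0, 1)
λ_2 = (1, 0, 2)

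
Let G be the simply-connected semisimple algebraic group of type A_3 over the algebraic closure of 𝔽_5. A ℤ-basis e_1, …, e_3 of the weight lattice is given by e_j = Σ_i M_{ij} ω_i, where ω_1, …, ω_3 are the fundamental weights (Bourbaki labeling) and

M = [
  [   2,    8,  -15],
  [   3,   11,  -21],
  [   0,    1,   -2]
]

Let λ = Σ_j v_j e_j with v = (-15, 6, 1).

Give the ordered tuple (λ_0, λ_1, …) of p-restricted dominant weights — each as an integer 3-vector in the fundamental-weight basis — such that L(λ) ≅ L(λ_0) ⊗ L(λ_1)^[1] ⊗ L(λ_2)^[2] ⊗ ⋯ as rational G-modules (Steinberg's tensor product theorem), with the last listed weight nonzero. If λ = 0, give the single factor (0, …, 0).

((3, 0, 4),)

ω-coordinates c = M·v, v = (-15, 6, 1):
  c_1 = 2*-15 + 8*6 + -15*1 = 3
  c_2 = 3*-15 + 11*6 + -21*1 = 0
  c_3 = 0*-15 + 1*6 + -2*1 = 4
p = 5; digits c_i = Σ_j d_{ij}·5^j, 0 ≤ d_{ij} < 5:
  c_1 = 3 = 3·5^0
  c_2 = 0
  c_3 = 4 = 4·5^0
Factor λ_0 = (3, 0, 4)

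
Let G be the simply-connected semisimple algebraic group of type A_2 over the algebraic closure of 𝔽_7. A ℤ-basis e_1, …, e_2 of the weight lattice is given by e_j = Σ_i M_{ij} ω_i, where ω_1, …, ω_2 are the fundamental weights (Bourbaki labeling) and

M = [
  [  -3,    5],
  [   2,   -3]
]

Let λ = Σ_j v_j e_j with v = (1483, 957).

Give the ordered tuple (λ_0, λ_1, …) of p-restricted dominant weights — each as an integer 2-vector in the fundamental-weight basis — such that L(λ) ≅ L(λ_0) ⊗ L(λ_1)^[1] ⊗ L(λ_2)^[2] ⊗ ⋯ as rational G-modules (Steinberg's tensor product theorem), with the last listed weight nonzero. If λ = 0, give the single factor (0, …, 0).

ω-coordinates c = M·v, v = (1483, 957):
  c_1 = -3*1483 + 5*957 = 336
  c_2 = 2*1483 + -3*957 = 95
Expand coordinatewise in base 7:
  c_1 = 336 = 0·7^0 + 6·7^1 + 6·7^2
  c_2 = 95 = 4·7^0 + 6·7^1 + 1·7^2
Factor λ_0 = (0, 4)
Factor λ_1 = (6, 6)
Factor λ_2 = (6, 1)

((0, 4), (6, 6), (6, 1))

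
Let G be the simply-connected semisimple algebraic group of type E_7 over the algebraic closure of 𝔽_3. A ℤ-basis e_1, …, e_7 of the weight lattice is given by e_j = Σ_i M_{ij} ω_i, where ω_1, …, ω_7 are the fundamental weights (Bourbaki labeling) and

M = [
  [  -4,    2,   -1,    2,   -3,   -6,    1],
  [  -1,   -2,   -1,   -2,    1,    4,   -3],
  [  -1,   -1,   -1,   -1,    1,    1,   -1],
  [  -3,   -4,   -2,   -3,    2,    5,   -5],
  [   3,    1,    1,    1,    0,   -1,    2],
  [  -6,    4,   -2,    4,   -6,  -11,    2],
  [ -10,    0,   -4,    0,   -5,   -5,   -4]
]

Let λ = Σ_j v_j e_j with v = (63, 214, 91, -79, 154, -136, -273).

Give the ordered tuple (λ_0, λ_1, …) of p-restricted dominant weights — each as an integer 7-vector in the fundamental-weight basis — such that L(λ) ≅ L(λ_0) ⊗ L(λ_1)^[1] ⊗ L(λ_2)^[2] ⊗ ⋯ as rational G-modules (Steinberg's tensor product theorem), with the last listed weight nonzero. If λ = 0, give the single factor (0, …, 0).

((2, 2, 2, 0, 2, 0, 2), (2, 1, 0, 1, 1, 2, 2))

Converting to the ω-basis (c_i = row i of M dotted with v = (63, 214, 91, -79, 154, -136, -273)):
  c_1 = -4*63 + 2*214 + -1*91 + 2*-79 + -3*154 + -6*-136 + 1*-273 = 8
  c_2 = -1*63 + -2*214 + -1*91 + -2*-79 + 1*154 + 4*-136 + -3*-273 = 5
  c_3 = -1*63 + -1*214 + -1*91 + -1*-79 + 1*154 + 1*-136 + -1*-273 = 2
  c_4 = -3*63 + -4*214 + -2*91 + -3*-79 + 2*154 + 5*-136 + -5*-273 = 3
  c_5 = 3*63 + 1*214 + 1*91 + 1*-79 + 0*154 + -1*-136 + 2*-273 = 5
  c_6 = -6*63 + 4*214 + -2*91 + 4*-79 + -6*154 + -11*-136 + 2*-273 = 6
  c_7 = -10*63 + 0*214 + -4*91 + 0*-79 + -5*154 + -5*-136 + -4*-273 = 8
p = 3; digits c_i = Σ_j d_{ij}·3^j, 0 ≤ d_{ij} < 3:
  c_1 = 8 = 2·3^0 + 2·3^1
  c_2 = 5 = 2·3^0 + 1·3^1
  c_3 = 2 = 2·3^0
  c_4 = 3 = 0·3^0 + 1·3^1
  c_5 = 5 = 2·3^0 + 1·3^1
  c_6 = 6 = 0·3^0 + 2·3^1
  c_7 = 8 = 2·3^0 + 2·3^1
Factor λ_0 = (2, 2, 2, 0, 2, 0, 2)
Factor λ_1 = (2, 1, 0, 1, 1, 2, 2)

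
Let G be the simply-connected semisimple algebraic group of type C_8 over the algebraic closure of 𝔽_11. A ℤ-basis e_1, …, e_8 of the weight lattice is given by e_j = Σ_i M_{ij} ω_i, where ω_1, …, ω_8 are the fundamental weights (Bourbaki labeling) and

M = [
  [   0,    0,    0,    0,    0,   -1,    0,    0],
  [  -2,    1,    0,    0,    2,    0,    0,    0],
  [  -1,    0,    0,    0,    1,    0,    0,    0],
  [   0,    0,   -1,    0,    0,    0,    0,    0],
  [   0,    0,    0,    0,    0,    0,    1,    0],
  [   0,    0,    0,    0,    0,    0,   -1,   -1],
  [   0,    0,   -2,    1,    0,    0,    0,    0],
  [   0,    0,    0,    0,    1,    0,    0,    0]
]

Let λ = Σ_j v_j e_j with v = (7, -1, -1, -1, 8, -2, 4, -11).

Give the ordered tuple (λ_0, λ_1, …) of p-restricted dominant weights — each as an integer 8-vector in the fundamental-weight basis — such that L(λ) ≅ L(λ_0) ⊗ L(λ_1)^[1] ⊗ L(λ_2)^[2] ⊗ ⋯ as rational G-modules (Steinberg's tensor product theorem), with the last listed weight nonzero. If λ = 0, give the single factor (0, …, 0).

Change of basis e → ω: c = M·v where v = (7, -1, -1, -1, 8, -2, 4, -11):
  c_1 = (0)·(7) + (0)·(-1) + (0)·(-1) + (0)·(-1) + (0)·(8) + (-1)·(-2) + (0)·(4) + (0)·(-11) = 2
  c_2 = (-2)·(7) + (1)·(-1) + (0)·(-1) + (0)·(-1) + (2)·(8) + (0)·(-2) + (0)·(4) + (0)·(-11) = 1
  c_3 = (-1)·(7) + (0)·(-1) + (0)·(-1) + (0)·(-1) + (1)·(8) + (0)·(-2) + (0)·(4) + (0)·(-11) = 1
  c_4 = (0)·(7) + (0)·(-1) + (-1)·(-1) + (0)·(-1) + (0)·(8) + (0)·(-2) + (0)·(4) + (0)·(-11) = 1
  c_5 = (0)·(7) + (0)·(-1) + (0)·(-1) + (0)·(-1) + (0)·(8) + (0)·(-2) + (1)·(4) + (0)·(-11) = 4
  c_6 = (0)·(7) + (0)·(-1) + (0)·(-1) + (0)·(-1) + (0)·(8) + (0)·(-2) + (-1)·(4) + (-1)·(-11) = 7
  c_7 = (0)·(7) + (0)·(-1) + (-2)·(-1) + (1)·(-1) + (0)·(8) + (0)·(-2) + (0)·(4) + (0)·(-11) = 1
  c_8 = (0)·(7) + (0)·(-1) + (0)·(-1) + (0)·(-1) + (1)·(8) + (0)·(-2) + (0)·(4) + (0)·(-11) = 8
p = 11; digits c_i = Σ_j d_{ij}·11^j, 0 ≤ d_{ij} < 11:
  c_1 = 2 = 2·11^0
  c_2 = 1 = 1·11^0
  c_3 = 1 = 1·11^0
  c_4 = 1 = 1·11^0
  c_5 = 4 = 4·11^0
  c_6 = 7 = 7·11^0
  c_7 = 1 = 1·11^0
  c_8 = 8 = 8·11^0
p-restricted factor λ_0 = (2, 1, 1, 1, 4, 7, 1, 8)

((2, 1, 1, 1, 4, 7, 1, 8),)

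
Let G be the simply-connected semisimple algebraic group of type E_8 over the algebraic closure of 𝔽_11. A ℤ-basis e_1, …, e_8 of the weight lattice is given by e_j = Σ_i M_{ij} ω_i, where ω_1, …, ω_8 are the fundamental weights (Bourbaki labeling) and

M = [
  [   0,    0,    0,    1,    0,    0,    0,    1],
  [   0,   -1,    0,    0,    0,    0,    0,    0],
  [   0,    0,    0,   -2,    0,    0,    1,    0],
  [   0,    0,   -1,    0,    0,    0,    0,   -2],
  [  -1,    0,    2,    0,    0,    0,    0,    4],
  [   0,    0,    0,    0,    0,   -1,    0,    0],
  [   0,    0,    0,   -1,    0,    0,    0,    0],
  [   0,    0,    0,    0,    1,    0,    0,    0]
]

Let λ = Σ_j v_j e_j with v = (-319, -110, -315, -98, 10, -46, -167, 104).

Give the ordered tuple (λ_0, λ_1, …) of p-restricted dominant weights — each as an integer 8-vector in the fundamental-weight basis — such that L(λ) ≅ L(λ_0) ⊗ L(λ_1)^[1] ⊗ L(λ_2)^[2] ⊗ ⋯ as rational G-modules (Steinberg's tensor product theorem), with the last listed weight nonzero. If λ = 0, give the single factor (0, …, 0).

((6, 0, 7, 8, 6, 2, 10, 10), (0, 10, 2, 9, 9, 4, 8, 0))

Converting to the ω-basis (c_i = row i of M dotted with v = (-319, -110, -315, -98, 10, -46, -167, 104)):
  c_1 = (0)·(-319) + (0)·(-110) + (0)·(-315) + (1)·(-98) + (0)·(10) + (0)·(-46) + (0)·(-167) + (1)·(104) = 6
  c_2 = (0)·(-319) + (-1)·(-110) + (0)·(-315) + (0)·(-98) + (0)·(10) + (0)·(-46) + (0)·(-167) + (0)·(104) = 110
  c_3 = (0)·(-319) + (0)·(-110) + (0)·(-315) + (-2)·(-98) + (0)·(10) + (0)·(-46) + (1)·(-167) + (0)·(104) = 29
  c_4 = (0)·(-319) + (0)·(-110) + (-1)·(-315) + (0)·(-98) + (0)·(10) + (0)·(-46) + (0)·(-167) + (-2)·(104) = 107
  c_5 = (-1)·(-319) + (0)·(-110) + (2)·(-315) + (0)·(-98) + (0)·(10) + (0)·(-46) + (0)·(-167) + (4)·(104) = 105
  c_6 = (0)·(-319) + (0)·(-110) + (0)·(-315) + (0)·(-98) + (0)·(10) + (-1)·(-46) + (0)·(-167) + (0)·(104) = 46
  c_7 = (0)·(-319) + (0)·(-110) + (0)·(-315) + (-1)·(-98) + (0)·(10) + (0)·(-46) + (0)·(-167) + (0)·(104) = 98
  c_8 = (0)·(-319) + (0)·(-110) + (0)·(-315) + (0)·(-98) + (1)·(10) + (0)·(-46) + (0)·(-167) + (0)·(104) = 10
Expand coordinatewise in base 11:
  c_1 = 6 = 6·11^0
  c_2 = 110 = 0·11^0 + 10·11^1
  c_3 = 29 = 7·11^0 + 2·11^1
  c_4 = 107 = 8·11^0 + 9·11^1
  c_5 = 105 = 6·11^0 + 9·11^1
  c_6 = 46 = 2·11^0 + 4·11^1
  c_7 = 98 = 10·11^0 + 8·11^1
  c_8 = 10 = 10·11^0
λ_0 = (6, 0, 7, 8, 6, 2, 10, 10)
λ_1 = (0, 10, 2, 9, 9, 4, 8, 0)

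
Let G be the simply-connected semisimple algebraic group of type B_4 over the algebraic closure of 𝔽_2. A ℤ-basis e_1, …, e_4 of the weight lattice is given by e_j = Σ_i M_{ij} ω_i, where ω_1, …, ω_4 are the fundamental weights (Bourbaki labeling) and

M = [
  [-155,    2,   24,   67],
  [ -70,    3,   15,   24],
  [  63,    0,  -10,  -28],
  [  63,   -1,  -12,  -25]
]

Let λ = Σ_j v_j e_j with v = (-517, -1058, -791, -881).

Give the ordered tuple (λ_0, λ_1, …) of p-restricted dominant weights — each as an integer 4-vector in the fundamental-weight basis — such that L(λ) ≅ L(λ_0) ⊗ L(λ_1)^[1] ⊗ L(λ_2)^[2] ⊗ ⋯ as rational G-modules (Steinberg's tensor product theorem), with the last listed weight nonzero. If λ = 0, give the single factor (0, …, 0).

((0, 1, 1, 0), (0, 1, 1, 0), (0, 1, 1, 1), (1, 0, 0, 0))

In the fundamental-weight basis, λ has coordinates c = M·v (v = (-517, -1058, -791, -881)):
  c_1 = (-155)·(-517) + (2)·(-1058) + (24)·(-791) + (67)·(-881) = 8
  c_2 = (-70)·(-517) + (3)·(-1058) + (15)·(-791) + (24)·(-881) = 7
  c_3 = (63)·(-517) + (0)·(-1058) + (-10)·(-791) + (-28)·(-881) = 7
  c_4 = (63)·(-517) + (-1)·(-1058) + (-12)·(-791) + (-25)·(-881) = 4
Writing each c_i in base p = 2:
  c_1 = 8 = 0·2^0 + 0·2^1 + 0·2^2 + 1·2^3
  c_2 = 7 = 1·2^0 + 1·2^1 + 1·2^2
  c_3 = 7 = 1·2^0 + 1·2^1 + 1·2^2
  c_4 = 4 = 0·2^0 + 0·2^1 + 1·2^2
p-restricted factor λ_0 = (0, 1, 1, 0)
p-restricted factor λ_1 = (0, 1, 1, 0)
p-restricted factor λ_2 = (0, 1, 1, 1)
p-restricted factor λ_3 = (1, 0, 0, 0)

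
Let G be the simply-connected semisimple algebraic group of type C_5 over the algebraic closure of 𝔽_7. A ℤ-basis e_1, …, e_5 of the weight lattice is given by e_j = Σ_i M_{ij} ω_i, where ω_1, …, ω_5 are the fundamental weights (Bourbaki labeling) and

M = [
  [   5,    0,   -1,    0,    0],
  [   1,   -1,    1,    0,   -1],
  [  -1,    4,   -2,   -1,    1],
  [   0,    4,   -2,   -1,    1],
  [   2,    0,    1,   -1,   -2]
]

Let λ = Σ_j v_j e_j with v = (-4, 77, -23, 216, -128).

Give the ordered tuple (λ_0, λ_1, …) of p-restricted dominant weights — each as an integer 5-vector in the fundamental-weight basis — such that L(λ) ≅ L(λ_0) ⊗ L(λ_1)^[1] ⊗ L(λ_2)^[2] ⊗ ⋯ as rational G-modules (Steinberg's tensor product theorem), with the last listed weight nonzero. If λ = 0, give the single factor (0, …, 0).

((3, 3, 0, 3, 2), (0, 3, 2, 1, 1))

Compute c_i = Σ_j M_{ij} v_j with v = (-4, 77, -23, 216, -128):
  c_1 = (5)·(-4) + 0·77 + (-1)·(-23) + 0·216 + (0)·(-128) = 3
  c_2 = (1)·(-4) + (-1)·(77) + (1)·(-23) + 0·216 + (-1)·(-128) = 24
  c_3 = (-1)·(-4) + 4·77 + (-2)·(-23) + (-1)·(216) + (1)·(-128) = 14
  c_4 = (0)·(-4) + 4·77 + (-2)·(-23) + (-1)·(216) + (1)·(-128) = 10
  c_5 = (2)·(-4) + 0·77 + (1)·(-23) + (-1)·(216) + (-2)·(-128) = 9
Base-7 expansion of each c_i:
  c_1 = 3 = 3·7^0
  c_2 = 24 = 3·7^0 + 3·7^1
  c_3 = 14 = 0·7^0 + 2·7^1
  c_4 = 10 = 3·7^0 + 1·7^1
  c_5 = 9 = 2·7^0 + 1·7^1
λ_0 = (3, 3, 0, 3, 2)
λ_1 = (0, 3, 2, 1, 1)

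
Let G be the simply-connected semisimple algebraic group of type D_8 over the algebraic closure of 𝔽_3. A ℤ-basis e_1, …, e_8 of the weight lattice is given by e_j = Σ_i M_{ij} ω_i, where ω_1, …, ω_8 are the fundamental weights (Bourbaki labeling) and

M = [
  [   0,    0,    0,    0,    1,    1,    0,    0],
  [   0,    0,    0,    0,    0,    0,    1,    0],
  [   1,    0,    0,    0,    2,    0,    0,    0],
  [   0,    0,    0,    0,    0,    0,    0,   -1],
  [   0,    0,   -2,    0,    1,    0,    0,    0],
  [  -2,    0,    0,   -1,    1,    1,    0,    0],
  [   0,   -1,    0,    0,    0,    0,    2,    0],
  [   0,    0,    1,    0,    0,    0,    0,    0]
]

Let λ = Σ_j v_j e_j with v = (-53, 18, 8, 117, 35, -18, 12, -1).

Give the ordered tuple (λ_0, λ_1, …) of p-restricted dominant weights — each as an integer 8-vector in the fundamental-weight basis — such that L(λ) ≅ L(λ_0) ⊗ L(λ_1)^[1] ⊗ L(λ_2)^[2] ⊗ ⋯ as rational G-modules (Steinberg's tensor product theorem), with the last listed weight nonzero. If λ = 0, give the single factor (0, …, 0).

In the fundamental-weight basis, λ has coordinates c = M·v (v = (-53, 18, 8, 117, 35, -18, 12, -1)):
  c_1 = (0)·(-53) + 0·18 + 0·8 + 0·117 + 1·35 + (1)·(-18) + 0·12 + (0)·(-1) = 17
  c_2 = (0)·(-53) + 0·18 + 0·8 + 0·117 + 0·35 + (0)·(-18) + 1·12 + (0)·(-1) = 12
  c_3 = (1)·(-53) + 0·18 + 0·8 + 0·117 + 2·35 + (0)·(-18) + 0·12 + (0)·(-1) = 17
  c_4 = (0)·(-53) + 0·18 + 0·8 + 0·117 + 0·35 + (0)·(-18) + 0·12 + (-1)·(-1) = 1
  c_5 = (0)·(-53) + 0·18 + (-2)·(8) + 0·117 + 1·35 + (0)·(-18) + 0·12 + (0)·(-1) = 19
  c_6 = (-2)·(-53) + 0·18 + 0·8 + (-1)·(117) + 1·35 + (1)·(-18) + 0·12 + (0)·(-1) = 6
  c_7 = (0)·(-53) + (-1)·(18) + 0·8 + 0·117 + 0·35 + (0)·(-18) + 2·12 + (0)·(-1) = 6
  c_8 = (0)·(-53) + 0·18 + 1·8 + 0·117 + 0·35 + (0)·(-18) + 0·12 + (0)·(-1) = 8
Writing each c_i in base p = 3:
  c_1 = 17 = 2·3^0 + 2·3^1 + 1·3^2
  c_2 = 12 = 0·3^0 + 1·3^1 + 1·3^2
  c_3 = 17 = 2·3^0 + 2·3^1 + 1·3^2
  c_4 = 1 = 1·3^0
  c_5 = 19 = 1·3^0 + 0·3^1 + 2·3^2
  c_6 = 6 = 0·3^0 + 2·3^1
  c_7 = 6 = 0·3^0 + 2·3^1
  c_8 = 8 = 2·3^0 + 2·3^1
λ_0 = (2, 0, 2, 1, 1, 0, 0, 2)
λ_1 = (2, 1, 2, 0, 0, 2, 2, 2)
λ_2 = (1, 1, 1, 0, 2, 0, 0, 0)

((2, 0, 2, 1, 1, 0, 0, 2), (2, 1, 2, 0, 0, 2, 2, 2), (1, 1, 1, 0, 2, 0, 0, 0))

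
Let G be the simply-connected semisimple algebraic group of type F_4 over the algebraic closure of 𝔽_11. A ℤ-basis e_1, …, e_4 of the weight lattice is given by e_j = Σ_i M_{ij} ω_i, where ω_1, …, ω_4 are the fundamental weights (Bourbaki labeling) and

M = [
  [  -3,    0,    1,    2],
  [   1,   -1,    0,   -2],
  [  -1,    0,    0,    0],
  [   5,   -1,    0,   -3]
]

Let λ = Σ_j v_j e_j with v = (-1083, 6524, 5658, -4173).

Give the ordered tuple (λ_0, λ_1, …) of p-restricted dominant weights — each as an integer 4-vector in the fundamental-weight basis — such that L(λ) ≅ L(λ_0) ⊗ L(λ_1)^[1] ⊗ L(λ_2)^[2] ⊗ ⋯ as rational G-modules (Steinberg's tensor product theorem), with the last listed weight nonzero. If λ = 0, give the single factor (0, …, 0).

Change of basis e → ω: c = M·v where v = (-1083, 6524, 5658, -4173):
  c_1 = (-3)·(-1083) + (0)·(6524) + (1)·(5658) + (2)·(-4173) = 561
  c_2 = (1)·(-1083) + (-1)·(6524) + (0)·(5658) + (-2)·(-4173) = 739
  c_3 = (-1)·(-1083) + (0)·(6524) + (0)·(5658) + (0)·(-4173) = 1083
  c_4 = (5)·(-1083) + (-1)·(6524) + (0)·(5658) + (-3)·(-4173) = 580
Base-11 expansion of each c_i:
  c_1 = 561 = 0·11^0 + 7·11^1 + 4·11^2
  c_2 = 739 = 2·11^0 + 1·11^1 + 6·11^2
  c_3 = 1083 = 5·11^0 + 10·11^1 + 8·11^2
  c_4 = 580 = 8·11^0 + 8·11^1 + 4·11^2
Factor λ_0 = (0, 2, 5, 8)
Factor λ_1 = (7, 1, 10, 8)
Factor λ_2 = (4, 6, 8, 4)

((0, 2, 5, 8), (7, 1, 10, 8), (4, 6, 8, 4))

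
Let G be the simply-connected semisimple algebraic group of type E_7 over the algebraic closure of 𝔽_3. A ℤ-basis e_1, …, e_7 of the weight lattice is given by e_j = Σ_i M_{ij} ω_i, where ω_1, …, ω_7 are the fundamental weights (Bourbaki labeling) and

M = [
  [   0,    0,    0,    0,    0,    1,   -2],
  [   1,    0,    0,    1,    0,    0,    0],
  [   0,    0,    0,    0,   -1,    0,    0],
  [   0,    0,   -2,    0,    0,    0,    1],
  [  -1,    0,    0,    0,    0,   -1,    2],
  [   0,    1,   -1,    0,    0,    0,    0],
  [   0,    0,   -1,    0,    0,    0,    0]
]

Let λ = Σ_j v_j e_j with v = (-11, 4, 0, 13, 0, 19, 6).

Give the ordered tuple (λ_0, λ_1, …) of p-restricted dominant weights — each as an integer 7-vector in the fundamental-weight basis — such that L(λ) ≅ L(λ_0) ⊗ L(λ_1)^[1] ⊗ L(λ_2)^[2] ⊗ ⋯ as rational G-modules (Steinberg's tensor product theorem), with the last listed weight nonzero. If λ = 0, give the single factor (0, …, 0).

((1, 2, 0, 0, 1, 1, 0), (2, 0, 0, 2, 1, 1, 0))

Change of basis e → ω: c = M·v where v = (-11, 4, 0, 13, 0, 19, 6):
  c_1 = 0*-11 + 0*4 + 0*0 + 0*13 + 0*0 + 1*19 + -2*6 = 7
  c_2 = 1*-11 + 0*4 + 0*0 + 1*13 + 0*0 + 0*19 + 0*6 = 2
  c_3 = 0*-11 + 0*4 + 0*0 + 0*13 + -1*0 + 0*19 + 0*6 = 0
  c_4 = 0*-11 + 0*4 + -2*0 + 0*13 + 0*0 + 0*19 + 1*6 = 6
  c_5 = -1*-11 + 0*4 + 0*0 + 0*13 + 0*0 + -1*19 + 2*6 = 4
  c_6 = 0*-11 + 1*4 + -1*0 + 0*13 + 0*0 + 0*19 + 0*6 = 4
  c_7 = 0*-11 + 0*4 + -1*0 + 0*13 + 0*0 + 0*19 + 0*6 = 0
Expand coordinatewise in base 3:
  c_1 = 7 = 1·3^0 + 2·3^1
  c_2 = 2 = 2·3^0
  c_3 = 0
  c_4 = 6 = 0·3^0 + 2·3^1
  c_5 = 4 = 1·3^0 + 1·3^1
  c_6 = 4 = 1·3^0 + 1·3^1
  c_7 = 0
p-restricted factor λ_0 = (1, 2, 0, 0, 1, 1, 0)
p-restricted factor λ_1 = (2, 0, 0, 2, 1, 1, 0)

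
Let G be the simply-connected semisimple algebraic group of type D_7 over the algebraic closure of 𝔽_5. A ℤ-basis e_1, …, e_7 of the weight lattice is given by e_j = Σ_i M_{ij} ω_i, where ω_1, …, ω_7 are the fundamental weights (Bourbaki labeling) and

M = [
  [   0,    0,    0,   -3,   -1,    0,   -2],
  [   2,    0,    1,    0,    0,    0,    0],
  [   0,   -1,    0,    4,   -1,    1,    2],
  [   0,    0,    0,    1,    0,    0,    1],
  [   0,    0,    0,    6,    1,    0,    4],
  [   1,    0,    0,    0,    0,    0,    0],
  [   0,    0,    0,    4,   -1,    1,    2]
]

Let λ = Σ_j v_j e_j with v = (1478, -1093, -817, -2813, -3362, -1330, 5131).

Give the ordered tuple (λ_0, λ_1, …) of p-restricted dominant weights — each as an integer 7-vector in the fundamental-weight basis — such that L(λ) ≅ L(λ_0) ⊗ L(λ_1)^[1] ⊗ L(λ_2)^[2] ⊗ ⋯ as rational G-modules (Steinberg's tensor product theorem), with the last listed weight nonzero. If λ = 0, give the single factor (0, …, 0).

Change of basis e → ω: c = M·v where v = (1478, -1093, -817, -2813, -3362, -1330, 5131):
  c_1 = 0*1478 + 0*-1093 + 0*-817 + -3*-2813 + -1*-3362 + 0*-1330 + -2*5131 = 1539
  c_2 = 2*1478 + 0*-1093 + 1*-817 + 0*-2813 + 0*-3362 + 0*-1330 + 0*5131 = 2139
  c_3 = 0*1478 + -1*-1093 + 0*-817 + 4*-2813 + -1*-3362 + 1*-1330 + 2*5131 = 2135
  c_4 = 0*1478 + 0*-1093 + 0*-817 + 1*-2813 + 0*-3362 + 0*-1330 + 1*5131 = 2318
  c_5 = 0*1478 + 0*-1093 + 0*-817 + 6*-2813 + 1*-3362 + 0*-1330 + 4*5131 = 284
  c_6 = 1*1478 + 0*-1093 + 0*-817 + 0*-2813 + 0*-3362 + 0*-1330 + 0*5131 = 1478
  c_7 = 0*1478 + 0*-1093 + 0*-817 + 4*-2813 + -1*-3362 + 1*-1330 + 2*5131 = 1042
Base-5 expansion of each c_i:
  c_1 = 1539 = 4·5^0 + 2·5^1 + 1·5^2 + 2·5^3 + 2·5^4
  c_2 = 2139 = 4·5^0 + 2·5^1 + 0·5^2 + 2·5^3 + 3·5^4
  c_3 = 2135 = 0·5^0 + 2·5^1 + 0·5^2 + 2·5^3 + 3·5^4
  c_4 = 2318 = 3·5^0 + 3·5^1 + 2·5^2 + 3·5^3 + 3·5^4
  c_5 = 284 = 4·5^0 + 1·5^1 + 1·5^2 + 2·5^3
  c_6 = 1478 = 3·5^0 + 0·5^1 + 4·5^2 + 1·5^3 + 2·5^4
  c_7 = 1042 = 2·5^0 + 3·5^1 + 1·5^2 + 3·5^3 + 1·5^4
Factor λ_0 = (4, 4, 0, 3, 4, 3, 2)
Factor λ_1 = (2, 2, 2, 3, 1, 0, 3)
Factor λ_2 = (1, 0, 0, 2, 1, 4, 1)
Factor λ_3 = (2, 2, 2, 3, 2, 1, 3)
Factor λ_4 = (2, 3, 3, 3, 0, 2, 1)

((4, 4, 0, 3, 4, 3, 2), (2, 2, 2, 3, 1, 0, 3), (1, 0, 0, 2, 1, 4, 1), (2, 2, 2, 3, 2, 1, 3), (2, 3, 3, 3, 0, 2, 1))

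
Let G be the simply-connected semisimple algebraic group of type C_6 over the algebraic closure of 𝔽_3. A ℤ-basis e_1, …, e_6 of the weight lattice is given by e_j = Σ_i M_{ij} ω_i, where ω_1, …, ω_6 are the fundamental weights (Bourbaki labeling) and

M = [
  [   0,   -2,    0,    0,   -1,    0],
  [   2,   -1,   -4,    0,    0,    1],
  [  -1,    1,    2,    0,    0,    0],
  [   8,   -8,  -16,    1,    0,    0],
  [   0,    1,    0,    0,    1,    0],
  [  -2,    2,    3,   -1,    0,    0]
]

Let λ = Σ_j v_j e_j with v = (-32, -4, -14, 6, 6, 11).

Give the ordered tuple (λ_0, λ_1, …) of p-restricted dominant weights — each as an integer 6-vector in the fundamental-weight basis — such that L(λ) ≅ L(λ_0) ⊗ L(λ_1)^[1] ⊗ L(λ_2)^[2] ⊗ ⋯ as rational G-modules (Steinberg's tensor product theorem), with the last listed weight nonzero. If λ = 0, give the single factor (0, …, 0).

In the fundamental-weight basis, λ has coordinates c = M·v (v = (-32, -4, -14, 6, 6, 11)):
  c_1 = (0)·(-32) + (-2)·(-4) + (0)·(-14) + 0·6 + (-1)·(6) + 0·11 = 2
  c_2 = (2)·(-32) + (-1)·(-4) + (-4)·(-14) + 0·6 + 0·6 + 1·11 = 7
  c_3 = (-1)·(-32) + (1)·(-4) + (2)·(-14) + 0·6 + 0·6 + 0·11 = 0
  c_4 = (8)·(-32) + (-8)·(-4) + (-16)·(-14) + 1·6 + 0·6 + 0·11 = 6
  c_5 = (0)·(-32) + (1)·(-4) + (0)·(-14) + 0·6 + 1·6 + 0·11 = 2
  c_6 = (-2)·(-32) + (2)·(-4) + (3)·(-14) + (-1)·(6) + 0·6 + 0·11 = 8
p = 3; digits c_i = Σ_j d_{ij}·3^j, 0 ≤ d_{ij} < 3:
  c_1 = 2 = 2·3^0
  c_2 = 7 = 1·3^0 + 2·3^1
  c_3 = 0
  c_4 = 6 = 0·3^0 + 2·3^1
  c_5 = 2 = 2·3^0
  c_6 = 8 = 2·3^0 + 2·3^1
λ_0 = (2, 1, 0, 0, 2, 2)
λ_1 = (0, 2, 0, 2, 0, 2)

((2, 1, 0, 0, 2, 2), (0, 2, 0, 2, 0, 2))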